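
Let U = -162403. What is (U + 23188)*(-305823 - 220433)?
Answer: 73262729040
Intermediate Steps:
(U + 23188)*(-305823 - 220433) = (-162403 + 23188)*(-305823 - 220433) = -139215*(-526256) = 73262729040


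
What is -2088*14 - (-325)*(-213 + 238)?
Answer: -21107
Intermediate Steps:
-2088*14 - (-325)*(-213 + 238) = -29232 - (-325)*25 = -29232 - 1*(-8125) = -29232 + 8125 = -21107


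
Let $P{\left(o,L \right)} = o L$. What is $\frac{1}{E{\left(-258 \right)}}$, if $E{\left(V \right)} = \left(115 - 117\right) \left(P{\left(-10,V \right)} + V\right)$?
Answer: $- \frac{1}{4644} \approx -0.00021533$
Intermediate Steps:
$P{\left(o,L \right)} = L o$
$E{\left(V \right)} = 18 V$ ($E{\left(V \right)} = \left(115 - 117\right) \left(V \left(-10\right) + V\right) = - 2 \left(- 10 V + V\right) = - 2 \left(- 9 V\right) = 18 V$)
$\frac{1}{E{\left(-258 \right)}} = \frac{1}{18 \left(-258\right)} = \frac{1}{-4644} = - \frac{1}{4644}$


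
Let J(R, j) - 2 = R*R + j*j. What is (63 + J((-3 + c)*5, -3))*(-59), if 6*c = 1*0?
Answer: -17641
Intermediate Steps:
c = 0 (c = (1*0)/6 = (⅙)*0 = 0)
J(R, j) = 2 + R² + j² (J(R, j) = 2 + (R*R + j*j) = 2 + (R² + j²) = 2 + R² + j²)
(63 + J((-3 + c)*5, -3))*(-59) = (63 + (2 + ((-3 + 0)*5)² + (-3)²))*(-59) = (63 + (2 + (-3*5)² + 9))*(-59) = (63 + (2 + (-15)² + 9))*(-59) = (63 + (2 + 225 + 9))*(-59) = (63 + 236)*(-59) = 299*(-59) = -17641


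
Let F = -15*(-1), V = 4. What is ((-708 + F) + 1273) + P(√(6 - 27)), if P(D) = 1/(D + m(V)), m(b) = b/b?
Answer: (-581*I + 580*√21)/(√21 - I) ≈ 580.05 - 0.2083*I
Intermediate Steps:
F = 15
m(b) = 1
P(D) = 1/(1 + D) (P(D) = 1/(D + 1) = 1/(1 + D))
((-708 + F) + 1273) + P(√(6 - 27)) = ((-708 + 15) + 1273) + 1/(1 + √(6 - 27)) = (-693 + 1273) + 1/(1 + √(-21)) = 580 + 1/(1 + I*√21)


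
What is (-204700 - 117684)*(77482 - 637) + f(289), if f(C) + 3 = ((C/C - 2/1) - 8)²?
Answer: -24773598402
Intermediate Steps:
f(C) = 78 (f(C) = -3 + ((C/C - 2/1) - 8)² = -3 + ((1 - 2*1) - 8)² = -3 + ((1 - 2) - 8)² = -3 + (-1 - 8)² = -3 + (-9)² = -3 + 81 = 78)
(-204700 - 117684)*(77482 - 637) + f(289) = (-204700 - 117684)*(77482 - 637) + 78 = -322384*76845 + 78 = -24773598480 + 78 = -24773598402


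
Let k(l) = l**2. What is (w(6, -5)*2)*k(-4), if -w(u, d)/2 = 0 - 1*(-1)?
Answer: -64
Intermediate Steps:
w(u, d) = -2 (w(u, d) = -2*(0 - 1*(-1)) = -2*(0 + 1) = -2*1 = -2)
(w(6, -5)*2)*k(-4) = -2*2*(-4)**2 = -4*16 = -64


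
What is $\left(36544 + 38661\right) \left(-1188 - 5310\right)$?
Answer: $-488682090$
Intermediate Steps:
$\left(36544 + 38661\right) \left(-1188 - 5310\right) = 75205 \left(-6498\right) = -488682090$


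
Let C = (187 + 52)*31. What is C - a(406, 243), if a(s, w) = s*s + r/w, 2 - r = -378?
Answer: -38255141/243 ≈ -1.5743e+5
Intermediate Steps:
r = 380 (r = 2 - 1*(-378) = 2 + 378 = 380)
C = 7409 (C = 239*31 = 7409)
a(s, w) = s² + 380/w (a(s, w) = s*s + 380/w = s² + 380/w)
C - a(406, 243) = 7409 - (406² + 380/243) = 7409 - (164836 + 380*(1/243)) = 7409 - (164836 + 380/243) = 7409 - 1*40055528/243 = 7409 - 40055528/243 = -38255141/243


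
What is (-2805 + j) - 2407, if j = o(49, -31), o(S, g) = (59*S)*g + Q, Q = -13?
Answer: -94846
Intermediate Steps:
o(S, g) = -13 + 59*S*g (o(S, g) = (59*S)*g - 13 = 59*S*g - 13 = -13 + 59*S*g)
j = -89634 (j = -13 + 59*49*(-31) = -13 - 89621 = -89634)
(-2805 + j) - 2407 = (-2805 - 89634) - 2407 = -92439 - 2407 = -94846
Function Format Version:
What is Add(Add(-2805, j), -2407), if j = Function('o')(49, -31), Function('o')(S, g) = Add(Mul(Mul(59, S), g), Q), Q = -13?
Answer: -94846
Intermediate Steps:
Function('o')(S, g) = Add(-13, Mul(59, S, g)) (Function('o')(S, g) = Add(Mul(Mul(59, S), g), -13) = Add(Mul(59, S, g), -13) = Add(-13, Mul(59, S, g)))
j = -89634 (j = Add(-13, Mul(59, 49, -31)) = Add(-13, -89621) = -89634)
Add(Add(-2805, j), -2407) = Add(Add(-2805, -89634), -2407) = Add(-92439, -2407) = -94846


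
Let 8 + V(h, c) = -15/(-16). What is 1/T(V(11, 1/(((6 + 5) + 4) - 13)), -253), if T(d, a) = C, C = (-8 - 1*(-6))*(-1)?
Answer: ½ ≈ 0.50000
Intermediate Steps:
C = 2 (C = (-8 + 6)*(-1) = -2*(-1) = 2)
V(h, c) = -113/16 (V(h, c) = -8 - 15/(-16) = -8 - 15*(-1/16) = -8 + 15/16 = -113/16)
T(d, a) = 2
1/T(V(11, 1/(((6 + 5) + 4) - 13)), -253) = 1/2 = ½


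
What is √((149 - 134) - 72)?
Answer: I*√57 ≈ 7.5498*I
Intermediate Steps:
√((149 - 134) - 72) = √(15 - 72) = √(-57) = I*√57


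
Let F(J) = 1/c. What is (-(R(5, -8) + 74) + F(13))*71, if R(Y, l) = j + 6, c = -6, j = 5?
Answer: -36281/6 ≈ -6046.8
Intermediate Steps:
R(Y, l) = 11 (R(Y, l) = 5 + 6 = 11)
F(J) = -⅙ (F(J) = 1/(-6) = -⅙)
(-(R(5, -8) + 74) + F(13))*71 = (-(11 + 74) - ⅙)*71 = (-1*85 - ⅙)*71 = (-85 - ⅙)*71 = -511/6*71 = -36281/6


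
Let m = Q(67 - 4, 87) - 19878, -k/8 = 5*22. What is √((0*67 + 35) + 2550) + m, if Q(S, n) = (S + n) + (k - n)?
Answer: -20695 + √2585 ≈ -20644.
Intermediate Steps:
k = -880 (k = -40*22 = -8*110 = -880)
Q(S, n) = -880 + S (Q(S, n) = (S + n) + (-880 - n) = -880 + S)
m = -20695 (m = (-880 + (67 - 4)) - 19878 = (-880 + 63) - 19878 = -817 - 19878 = -20695)
√((0*67 + 35) + 2550) + m = √((0*67 + 35) + 2550) - 20695 = √((0 + 35) + 2550) - 20695 = √(35 + 2550) - 20695 = √2585 - 20695 = -20695 + √2585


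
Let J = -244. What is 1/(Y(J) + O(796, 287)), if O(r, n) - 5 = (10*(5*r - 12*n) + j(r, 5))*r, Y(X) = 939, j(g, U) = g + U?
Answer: 1/4905100 ≈ 2.0387e-7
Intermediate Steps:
j(g, U) = U + g
O(r, n) = 5 + r*(5 - 120*n + 51*r) (O(r, n) = 5 + (10*(5*r - 12*n) + (5 + r))*r = 5 + (10*(-12*n + 5*r) + (5 + r))*r = 5 + ((-120*n + 50*r) + (5 + r))*r = 5 + (5 - 120*n + 51*r)*r = 5 + r*(5 - 120*n + 51*r))
1/(Y(J) + O(796, 287)) = 1/(939 + (5 + 5*796 + 51*796**2 - 120*287*796)) = 1/(939 + (5 + 3980 + 51*633616 - 27414240)) = 1/(939 + (5 + 3980 + 32314416 - 27414240)) = 1/(939 + 4904161) = 1/4905100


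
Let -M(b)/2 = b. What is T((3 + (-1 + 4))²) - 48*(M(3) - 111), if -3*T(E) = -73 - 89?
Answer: 5670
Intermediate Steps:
M(b) = -2*b
T(E) = 54 (T(E) = -(-73 - 89)/3 = -⅓*(-162) = 54)
T((3 + (-1 + 4))²) - 48*(M(3) - 111) = 54 - 48*(-2*3 - 111) = 54 - 48*(-6 - 111) = 54 - 48*(-117) = 54 + 5616 = 5670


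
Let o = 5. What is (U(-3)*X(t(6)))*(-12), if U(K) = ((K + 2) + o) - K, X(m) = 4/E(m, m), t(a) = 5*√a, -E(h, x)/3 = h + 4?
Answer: -224/67 + 280*√6/67 ≈ 6.8934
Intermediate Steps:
E(h, x) = -12 - 3*h (E(h, x) = -3*(h + 4) = -3*(4 + h) = -12 - 3*h)
X(m) = 4/(-12 - 3*m)
U(K) = 7 (U(K) = ((K + 2) + 5) - K = ((2 + K) + 5) - K = (7 + K) - K = 7)
(U(-3)*X(t(6)))*(-12) = (7*(-4/(12 + 3*(5*√6))))*(-12) = (7*(-4/(12 + 15*√6)))*(-12) = -28/(12 + 15*√6)*(-12) = 336/(12 + 15*√6)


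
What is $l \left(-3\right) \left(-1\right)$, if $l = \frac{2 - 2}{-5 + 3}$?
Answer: $0$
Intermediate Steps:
$l = 0$ ($l = \frac{0}{-2} = 0 \left(- \frac{1}{2}\right) = 0$)
$l \left(-3\right) \left(-1\right) = 0 \left(-3\right) \left(-1\right) = 0 \left(-1\right) = 0$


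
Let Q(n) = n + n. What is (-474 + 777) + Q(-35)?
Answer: 233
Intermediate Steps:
Q(n) = 2*n
(-474 + 777) + Q(-35) = (-474 + 777) + 2*(-35) = 303 - 70 = 233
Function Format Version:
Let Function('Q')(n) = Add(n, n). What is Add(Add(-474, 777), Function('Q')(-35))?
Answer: 233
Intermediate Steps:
Function('Q')(n) = Mul(2, n)
Add(Add(-474, 777), Function('Q')(-35)) = Add(Add(-474, 777), Mul(2, -35)) = Add(303, -70) = 233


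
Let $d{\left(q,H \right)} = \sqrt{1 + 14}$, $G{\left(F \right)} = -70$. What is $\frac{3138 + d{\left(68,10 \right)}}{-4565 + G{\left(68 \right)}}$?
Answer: $- \frac{1046}{1545} - \frac{\sqrt{15}}{4635} \approx -0.67786$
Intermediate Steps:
$d{\left(q,H \right)} = \sqrt{15}$
$\frac{3138 + d{\left(68,10 \right)}}{-4565 + G{\left(68 \right)}} = \frac{3138 + \sqrt{15}}{-4565 - 70} = \frac{3138 + \sqrt{15}}{-4635} = \left(3138 + \sqrt{15}\right) \left(- \frac{1}{4635}\right) = - \frac{1046}{1545} - \frac{\sqrt{15}}{4635}$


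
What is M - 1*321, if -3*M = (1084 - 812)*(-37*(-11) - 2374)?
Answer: 534061/3 ≈ 1.7802e+5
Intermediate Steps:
M = 535024/3 (M = -(1084 - 812)*(-37*(-11) - 2374)/3 = -272*(407 - 2374)/3 = -272*(-1967)/3 = -⅓*(-535024) = 535024/3 ≈ 1.7834e+5)
M - 1*321 = 535024/3 - 1*321 = 535024/3 - 321 = 534061/3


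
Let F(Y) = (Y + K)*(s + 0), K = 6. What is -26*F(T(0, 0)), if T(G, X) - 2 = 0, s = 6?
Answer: -1248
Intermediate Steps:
T(G, X) = 2 (T(G, X) = 2 + 0 = 2)
F(Y) = 36 + 6*Y (F(Y) = (Y + 6)*(6 + 0) = (6 + Y)*6 = 36 + 6*Y)
-26*F(T(0, 0)) = -26*(36 + 6*2) = -26*(36 + 12) = -26*48 = -1248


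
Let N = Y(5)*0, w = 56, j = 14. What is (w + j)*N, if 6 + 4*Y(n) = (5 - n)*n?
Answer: 0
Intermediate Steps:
Y(n) = -3/2 + n*(5 - n)/4 (Y(n) = -3/2 + ((5 - n)*n)/4 = -3/2 + (n*(5 - n))/4 = -3/2 + n*(5 - n)/4)
N = 0 (N = (-3/2 - ¼*5² + (5/4)*5)*0 = (-3/2 - ¼*25 + 25/4)*0 = (-3/2 - 25/4 + 25/4)*0 = -3/2*0 = 0)
(w + j)*N = (56 + 14)*0 = 70*0 = 0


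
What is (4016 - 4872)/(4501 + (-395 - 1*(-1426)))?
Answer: -214/1383 ≈ -0.15474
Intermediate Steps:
(4016 - 4872)/(4501 + (-395 - 1*(-1426))) = -856/(4501 + (-395 + 1426)) = -856/(4501 + 1031) = -856/5532 = -856*1/5532 = -214/1383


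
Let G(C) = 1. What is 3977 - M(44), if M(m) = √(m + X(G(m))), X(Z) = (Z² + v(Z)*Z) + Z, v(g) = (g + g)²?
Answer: 3977 - 5*√2 ≈ 3969.9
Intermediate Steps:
v(g) = 4*g² (v(g) = (2*g)² = 4*g²)
X(Z) = Z + Z² + 4*Z³ (X(Z) = (Z² + (4*Z²)*Z) + Z = (Z² + 4*Z³) + Z = Z + Z² + 4*Z³)
M(m) = √(6 + m) (M(m) = √(m + 1*(1 + 1 + 4*1²)) = √(m + 1*(1 + 1 + 4*1)) = √(m + 1*(1 + 1 + 4)) = √(m + 1*6) = √(m + 6) = √(6 + m))
3977 - M(44) = 3977 - √(6 + 44) = 3977 - √50 = 3977 - 5*√2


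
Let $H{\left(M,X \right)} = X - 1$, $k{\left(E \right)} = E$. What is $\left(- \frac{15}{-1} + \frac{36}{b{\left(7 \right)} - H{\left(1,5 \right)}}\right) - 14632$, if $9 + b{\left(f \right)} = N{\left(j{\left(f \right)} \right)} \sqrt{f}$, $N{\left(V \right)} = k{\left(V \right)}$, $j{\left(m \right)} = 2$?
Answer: $- \frac{687155}{47} - \frac{24 \sqrt{7}}{47} \approx -14622.0$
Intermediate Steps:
$H{\left(M,X \right)} = -1 + X$
$N{\left(V \right)} = V$
$b{\left(f \right)} = -9 + 2 \sqrt{f}$
$\left(- \frac{15}{-1} + \frac{36}{b{\left(7 \right)} - H{\left(1,5 \right)}}\right) - 14632 = \left(- \frac{15}{-1} + \frac{36}{\left(-9 + 2 \sqrt{7}\right) - \left(-1 + 5\right)}\right) - 14632 = \left(\left(-15\right) \left(-1\right) + \frac{36}{\left(-9 + 2 \sqrt{7}\right) - 4}\right) - 14632 = \left(15 + \frac{36}{\left(-9 + 2 \sqrt{7}\right) - 4}\right) - 14632 = \left(15 + \frac{36}{-13 + 2 \sqrt{7}}\right) - 14632 = -14617 + \frac{36}{-13 + 2 \sqrt{7}}$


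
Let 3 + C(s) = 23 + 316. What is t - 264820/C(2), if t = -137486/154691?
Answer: -10252866479/12994044 ≈ -789.04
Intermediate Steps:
C(s) = 336 (C(s) = -3 + (23 + 316) = -3 + 339 = 336)
t = -137486/154691 (t = -137486*1/154691 = -137486/154691 ≈ -0.88878)
t - 264820/C(2) = -137486/154691 - 264820/336 = -137486/154691 - 264820*1/336 = -137486/154691 - 66205/84 = -10252866479/12994044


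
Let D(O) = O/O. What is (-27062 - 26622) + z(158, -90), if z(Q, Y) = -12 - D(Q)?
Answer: -53697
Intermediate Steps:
D(O) = 1
z(Q, Y) = -13 (z(Q, Y) = -12 - 1*1 = -12 - 1 = -13)
(-27062 - 26622) + z(158, -90) = (-27062 - 26622) - 13 = -53684 - 13 = -53697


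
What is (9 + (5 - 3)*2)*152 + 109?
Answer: 2085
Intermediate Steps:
(9 + (5 - 3)*2)*152 + 109 = (9 + 2*2)*152 + 109 = (9 + 4)*152 + 109 = 13*152 + 109 = 1976 + 109 = 2085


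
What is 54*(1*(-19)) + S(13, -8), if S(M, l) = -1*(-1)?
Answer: -1025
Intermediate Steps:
S(M, l) = 1
54*(1*(-19)) + S(13, -8) = 54*(1*(-19)) + 1 = 54*(-19) + 1 = -1026 + 1 = -1025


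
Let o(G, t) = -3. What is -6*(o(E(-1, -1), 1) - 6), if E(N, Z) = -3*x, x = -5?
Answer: 54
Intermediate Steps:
E(N, Z) = 15 (E(N, Z) = -3*(-5) = 15)
-6*(o(E(-1, -1), 1) - 6) = -6*(-3 - 6) = -6*(-9) = 54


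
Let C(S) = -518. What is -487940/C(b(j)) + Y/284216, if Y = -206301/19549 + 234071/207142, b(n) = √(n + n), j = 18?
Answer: 280787419517716753543/298085601568834352 ≈ 941.97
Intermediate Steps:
b(n) = √2*√n (b(n) = √(2*n) = √2*√n)
Y = -38157747763/4049418958 (Y = -206301*1/19549 + 234071*(1/207142) = -206301/19549 + 234071/207142 = -38157747763/4049418958 ≈ -9.4230)
-487940/C(b(j)) + Y/284216 = -487940/(-518) - 38157747763/4049418958/284216 = -487940*(-1/518) - 38157747763/4049418958*1/284216 = 243970/259 - 38157747763/1150909658566928 = 280787419517716753543/298085601568834352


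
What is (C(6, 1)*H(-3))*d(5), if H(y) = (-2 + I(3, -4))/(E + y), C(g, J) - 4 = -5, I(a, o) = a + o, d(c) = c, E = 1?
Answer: -15/2 ≈ -7.5000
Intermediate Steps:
C(g, J) = -1 (C(g, J) = 4 - 5 = -1)
H(y) = -3/(1 + y) (H(y) = (-2 + (3 - 4))/(1 + y) = (-2 - 1)/(1 + y) = -3/(1 + y))
(C(6, 1)*H(-3))*d(5) = -(-3)/(1 - 3)*5 = -(-3)/(-2)*5 = -(-3)*(-1)/2*5 = -1*3/2*5 = -3/2*5 = -15/2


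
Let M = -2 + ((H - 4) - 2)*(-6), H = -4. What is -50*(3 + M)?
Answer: -3050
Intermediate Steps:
M = 58 (M = -2 + ((-4 - 4) - 2)*(-6) = -2 + (-8 - 2)*(-6) = -2 - 10*(-6) = -2 + 60 = 58)
-50*(3 + M) = -50*(3 + 58) = -50*61 = -3050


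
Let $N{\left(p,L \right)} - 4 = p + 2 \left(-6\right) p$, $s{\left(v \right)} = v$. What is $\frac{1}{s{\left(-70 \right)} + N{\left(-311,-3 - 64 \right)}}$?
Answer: $\frac{1}{3355} \approx 0.00029806$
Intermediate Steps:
$N{\left(p,L \right)} = 4 - 11 p$ ($N{\left(p,L \right)} = 4 + \left(p + 2 \left(-6\right) p\right) = 4 + \left(p - 12 p\right) = 4 - 11 p$)
$\frac{1}{s{\left(-70 \right)} + N{\left(-311,-3 - 64 \right)}} = \frac{1}{-70 + \left(4 - -3421\right)} = \frac{1}{-70 + \left(4 + 3421\right)} = \frac{1}{-70 + 3425} = \frac{1}{3355}$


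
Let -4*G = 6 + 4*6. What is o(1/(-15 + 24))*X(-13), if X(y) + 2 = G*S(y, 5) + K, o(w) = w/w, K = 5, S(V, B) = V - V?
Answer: 3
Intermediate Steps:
S(V, B) = 0
o(w) = 1
G = -15/2 (G = -(6 + 4*6)/4 = -(6 + 24)/4 = -¼*30 = -15/2 ≈ -7.5000)
X(y) = 3 (X(y) = -2 + (-15/2*0 + 5) = -2 + (0 + 5) = -2 + 5 = 3)
o(1/(-15 + 24))*X(-13) = 1*3 = 3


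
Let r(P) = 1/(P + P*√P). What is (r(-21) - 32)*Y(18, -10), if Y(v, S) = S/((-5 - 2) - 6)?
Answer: 10*(-672*√21 + 673*I)/(273*(√21 - I)) ≈ -24.617 + 0.00763*I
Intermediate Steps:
r(P) = 1/(P + P^(3/2))
Y(v, S) = -S/13 (Y(v, S) = S/(-7 - 6) = S/(-13) = S*(-1/13) = -S/13)
(r(-21) - 32)*Y(18, -10) = (1/(-21 + (-21)^(3/2)) - 32)*(-1/13*(-10)) = (1/(-21 - 21*I*√21) - 32)*(10/13) = (-32 + 1/(-21 - 21*I*√21))*(10/13) = -320/13 + 10/(13*(-21 - 21*I*√21))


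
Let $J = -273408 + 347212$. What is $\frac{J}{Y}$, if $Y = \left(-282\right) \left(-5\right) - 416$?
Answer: $\frac{36902}{497} \approx 74.25$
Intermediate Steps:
$J = 73804$
$Y = 994$ ($Y = 1410 - 416 = 994$)
$\frac{J}{Y} = \frac{73804}{994} = 73804 \cdot \frac{1}{994} = \frac{36902}{497}$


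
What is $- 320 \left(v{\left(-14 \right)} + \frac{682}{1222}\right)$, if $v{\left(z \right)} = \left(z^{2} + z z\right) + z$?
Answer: $- \frac{74015680}{611} \approx -1.2114 \cdot 10^{5}$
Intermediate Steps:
$v{\left(z \right)} = z + 2 z^{2}$ ($v{\left(z \right)} = \left(z^{2} + z^{2}\right) + z = 2 z^{2} + z = z + 2 z^{2}$)
$- 320 \left(v{\left(-14 \right)} + \frac{682}{1222}\right) = - 320 \left(- 14 \left(1 + 2 \left(-14\right)\right) + \frac{682}{1222}\right) = - 320 \left(- 14 \left(1 - 28\right) + 682 \cdot \frac{1}{1222}\right) = - 320 \left(\left(-14\right) \left(-27\right) + \frac{341}{611}\right) = - 320 \left(378 + \frac{341}{611}\right) = \left(-320\right) \frac{231299}{611} = - \frac{74015680}{611}$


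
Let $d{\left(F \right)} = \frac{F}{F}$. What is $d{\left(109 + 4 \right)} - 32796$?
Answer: $-32795$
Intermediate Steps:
$d{\left(F \right)} = 1$
$d{\left(109 + 4 \right)} - 32796 = 1 - 32796 = -32795$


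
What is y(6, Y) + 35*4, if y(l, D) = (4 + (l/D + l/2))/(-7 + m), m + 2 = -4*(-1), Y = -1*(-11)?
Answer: 7617/55 ≈ 138.49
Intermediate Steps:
Y = 11
m = 2 (m = -2 - 4*(-1) = -2 + 4 = 2)
y(l, D) = -⅘ - l/10 - l/(5*D) (y(l, D) = (4 + (l/D + l/2))/(-7 + 2) = (4 + (l/D + l*(½)))/(-5) = (4 + (l/D + l/2))*(-⅕) = (4 + (l/2 + l/D))*(-⅕) = (4 + l/2 + l/D)*(-⅕) = -⅘ - l/10 - l/(5*D))
y(6, Y) + 35*4 = (-⅘ - ⅒*6 - ⅕*6/11) + 35*4 = (-⅘ - ⅗ - ⅕*6*1/11) + 140 = (-⅘ - ⅗ - 6/55) + 140 = -83/55 + 140 = 7617/55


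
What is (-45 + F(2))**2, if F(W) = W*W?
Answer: 1681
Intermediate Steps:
F(W) = W**2
(-45 + F(2))**2 = (-45 + 2**2)**2 = (-45 + 4)**2 = (-41)**2 = 1681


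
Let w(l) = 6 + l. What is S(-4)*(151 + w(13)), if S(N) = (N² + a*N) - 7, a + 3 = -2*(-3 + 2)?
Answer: 2210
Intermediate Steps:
a = -1 (a = -3 - 2*(-3 + 2) = -3 - 2*(-1) = -3 + 2 = -1)
S(N) = -7 + N² - N (S(N) = (N² - N) - 7 = -7 + N² - N)
S(-4)*(151 + w(13)) = (-7 + (-4)² - 1*(-4))*(151 + (6 + 13)) = (-7 + 16 + 4)*(151 + 19) = 13*170 = 2210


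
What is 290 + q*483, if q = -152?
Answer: -73126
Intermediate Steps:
290 + q*483 = 290 - 152*483 = 290 - 73416 = -73126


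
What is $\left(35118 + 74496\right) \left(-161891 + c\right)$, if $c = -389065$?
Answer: $-60392490984$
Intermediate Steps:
$\left(35118 + 74496\right) \left(-161891 + c\right) = \left(35118 + 74496\right) \left(-161891 - 389065\right) = 109614 \left(-550956\right) = -60392490984$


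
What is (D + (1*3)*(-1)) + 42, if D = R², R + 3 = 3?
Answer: 39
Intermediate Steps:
R = 0 (R = -3 + 3 = 0)
D = 0 (D = 0² = 0)
(D + (1*3)*(-1)) + 42 = (0 + (1*3)*(-1)) + 42 = (0 + 3*(-1)) + 42 = (0 - 3) + 42 = -3 + 42 = 39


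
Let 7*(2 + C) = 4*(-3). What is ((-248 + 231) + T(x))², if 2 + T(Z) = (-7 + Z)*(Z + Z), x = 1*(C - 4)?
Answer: 103897249/2401 ≈ 43273.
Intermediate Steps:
C = -26/7 (C = -2 + (4*(-3))/7 = -2 + (⅐)*(-12) = -2 - 12/7 = -26/7 ≈ -3.7143)
x = -54/7 (x = 1*(-26/7 - 4) = 1*(-54/7) = -54/7 ≈ -7.7143)
T(Z) = -2 + 2*Z*(-7 + Z) (T(Z) = -2 + (-7 + Z)*(Z + Z) = -2 + (-7 + Z)*(2*Z) = -2 + 2*Z*(-7 + Z))
((-248 + 231) + T(x))² = ((-248 + 231) + (-2 - 14*(-54/7) + 2*(-54/7)²))² = (-17 + (-2 + 108 + 2*(2916/49)))² = (-17 + (-2 + 108 + 5832/49))² = (-17 + 11026/49)² = (10193/49)² = 103897249/2401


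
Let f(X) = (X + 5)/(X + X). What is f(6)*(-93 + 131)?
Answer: 209/6 ≈ 34.833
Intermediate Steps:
f(X) = (5 + X)/(2*X) (f(X) = (5 + X)/((2*X)) = (5 + X)*(1/(2*X)) = (5 + X)/(2*X))
f(6)*(-93 + 131) = ((½)*(5 + 6)/6)*(-93 + 131) = ((½)*(⅙)*11)*38 = (11/12)*38 = 209/6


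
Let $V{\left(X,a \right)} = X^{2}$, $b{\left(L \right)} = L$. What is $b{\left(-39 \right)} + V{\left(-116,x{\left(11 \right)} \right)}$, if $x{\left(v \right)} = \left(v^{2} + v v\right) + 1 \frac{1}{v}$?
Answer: $13417$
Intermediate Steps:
$x{\left(v \right)} = \frac{1}{v} + 2 v^{2}$ ($x{\left(v \right)} = \left(v^{2} + v^{2}\right) + \frac{1}{v} = 2 v^{2} + \frac{1}{v} = \frac{1}{v} + 2 v^{2}$)
$b{\left(-39 \right)} + V{\left(-116,x{\left(11 \right)} \right)} = -39 + \left(-116\right)^{2} = -39 + 13456 = 13417$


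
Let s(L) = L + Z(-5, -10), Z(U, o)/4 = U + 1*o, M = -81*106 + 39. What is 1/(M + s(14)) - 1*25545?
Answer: -219508186/8593 ≈ -25545.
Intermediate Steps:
M = -8547 (M = -8586 + 39 = -8547)
Z(U, o) = 4*U + 4*o (Z(U, o) = 4*(U + 1*o) = 4*(U + o) = 4*U + 4*o)
s(L) = -60 + L (s(L) = L + (4*(-5) + 4*(-10)) = L + (-20 - 40) = L - 60 = -60 + L)
1/(M + s(14)) - 1*25545 = 1/(-8547 + (-60 + 14)) - 1*25545 = 1/(-8547 - 46) - 25545 = 1/(-8593) - 25545 = -1/8593 - 25545 = -219508186/8593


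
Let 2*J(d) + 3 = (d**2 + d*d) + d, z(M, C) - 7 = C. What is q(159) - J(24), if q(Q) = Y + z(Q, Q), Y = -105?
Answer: -1051/2 ≈ -525.50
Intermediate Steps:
z(M, C) = 7 + C
J(d) = -3/2 + d**2 + d/2 (J(d) = -3/2 + ((d**2 + d*d) + d)/2 = -3/2 + ((d**2 + d**2) + d)/2 = -3/2 + (2*d**2 + d)/2 = -3/2 + (d + 2*d**2)/2 = -3/2 + (d**2 + d/2) = -3/2 + d**2 + d/2)
q(Q) = -98 + Q (q(Q) = -105 + (7 + Q) = -98 + Q)
q(159) - J(24) = (-98 + 159) - (-3/2 + 24**2 + (1/2)*24) = 61 - (-3/2 + 576 + 12) = 61 - 1*1173/2 = 61 - 1173/2 = -1051/2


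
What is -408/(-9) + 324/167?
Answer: 23684/501 ≈ 47.273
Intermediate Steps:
-408/(-9) + 324/167 = -408*(-1/9) + 324*(1/167) = 136/3 + 324/167 = 23684/501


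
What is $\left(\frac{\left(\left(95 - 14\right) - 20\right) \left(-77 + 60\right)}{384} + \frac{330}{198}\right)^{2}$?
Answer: $\frac{157609}{147456} \approx 1.0689$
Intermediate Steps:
$\left(\frac{\left(\left(95 - 14\right) - 20\right) \left(-77 + 60\right)}{384} + \frac{330}{198}\right)^{2} = \left(\left(\left(95 - 14\right) - 20\right) \left(-17\right) \frac{1}{384} + 330 \cdot \frac{1}{198}\right)^{2} = \left(\left(81 - 20\right) \left(-17\right) \frac{1}{384} + \frac{5}{3}\right)^{2} = \left(61 \left(-17\right) \frac{1}{384} + \frac{5}{3}\right)^{2} = \left(\left(-1037\right) \frac{1}{384} + \frac{5}{3}\right)^{2} = \left(- \frac{1037}{384} + \frac{5}{3}\right)^{2} = \left(- \frac{397}{384}\right)^{2} = \frac{157609}{147456}$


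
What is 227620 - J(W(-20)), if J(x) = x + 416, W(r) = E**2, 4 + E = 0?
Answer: 227188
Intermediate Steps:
E = -4 (E = -4 + 0 = -4)
W(r) = 16 (W(r) = (-4)**2 = 16)
J(x) = 416 + x
227620 - J(W(-20)) = 227620 - (416 + 16) = 227620 - 1*432 = 227620 - 432 = 227188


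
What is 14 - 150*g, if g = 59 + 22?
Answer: -12136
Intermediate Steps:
g = 81
14 - 150*g = 14 - 150*81 = 14 - 12150 = -12136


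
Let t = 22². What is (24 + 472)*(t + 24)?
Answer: 251968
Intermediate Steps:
t = 484
(24 + 472)*(t + 24) = (24 + 472)*(484 + 24) = 496*508 = 251968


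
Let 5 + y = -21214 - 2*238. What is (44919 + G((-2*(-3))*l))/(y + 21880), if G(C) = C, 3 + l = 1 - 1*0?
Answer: 44907/185 ≈ 242.74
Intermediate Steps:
l = -2 (l = -3 + (1 - 1*0) = -3 + (1 + 0) = -3 + 1 = -2)
y = -21695 (y = -5 + (-21214 - 2*238) = -5 + (-21214 - 476) = -5 - 21690 = -21695)
(44919 + G((-2*(-3))*l))/(y + 21880) = (44919 - 2*(-3)*(-2))/(-21695 + 21880) = (44919 + 6*(-2))/185 = (44919 - 12)*(1/185) = 44907*(1/185) = 44907/185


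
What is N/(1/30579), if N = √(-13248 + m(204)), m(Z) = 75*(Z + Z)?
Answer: 183474*√482 ≈ 4.0281e+6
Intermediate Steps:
m(Z) = 150*Z (m(Z) = 75*(2*Z) = 150*Z)
N = 6*√482 (N = √(-13248 + 150*204) = √(-13248 + 30600) = √17352 = 6*√482 ≈ 131.73)
N/(1/30579) = (6*√482)/(1/30579) = (6*√482)*30579 = 183474*√482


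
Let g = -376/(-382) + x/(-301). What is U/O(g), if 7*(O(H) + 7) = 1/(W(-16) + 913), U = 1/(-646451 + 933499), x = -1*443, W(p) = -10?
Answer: -6321/12700725808 ≈ -4.9769e-7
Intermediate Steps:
x = -443
g = 141201/57491 (g = -376/(-382) - 443/(-301) = -376*(-1/382) - 443*(-1/301) = 188/191 + 443/301 = 141201/57491 ≈ 2.4561)
U = 1/287048 ≈ 3.4837e-6
O(H) = -44246/6321 (O(H) = -7 + 1/(7*(-10 + 913)) = -7 + (⅐)/903 = -7 + (⅐)*(1/903) = -7 + 1/6321 = -44246/6321)
U/O(g) = 1/(287048*(-44246/6321)) = (1/287048)*(-6321/44246) = -6321/12700725808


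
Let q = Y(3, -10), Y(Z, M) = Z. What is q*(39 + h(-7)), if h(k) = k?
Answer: 96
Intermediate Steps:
q = 3
q*(39 + h(-7)) = 3*(39 - 7) = 3*32 = 96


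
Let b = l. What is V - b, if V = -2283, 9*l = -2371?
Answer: -18176/9 ≈ -2019.6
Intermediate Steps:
l = -2371/9 (l = (⅑)*(-2371) = -2371/9 ≈ -263.44)
b = -2371/9 ≈ -263.44
V - b = -2283 - 1*(-2371/9) = -2283 + 2371/9 = -18176/9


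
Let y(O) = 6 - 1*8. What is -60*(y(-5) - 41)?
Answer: 2580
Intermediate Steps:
y(O) = -2 (y(O) = 6 - 8 = -2)
-60*(y(-5) - 41) = -60*(-2 - 41) = -60*(-43) = 2580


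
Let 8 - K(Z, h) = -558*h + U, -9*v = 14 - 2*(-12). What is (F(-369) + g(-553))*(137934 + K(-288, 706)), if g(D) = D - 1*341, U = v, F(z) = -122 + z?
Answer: -6630061480/9 ≈ -7.3667e+8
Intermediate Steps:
v = -38/9 (v = -(14 - 2*(-12))/9 = -(14 + 24)/9 = -⅑*38 = -38/9 ≈ -4.2222)
U = -38/9 ≈ -4.2222
g(D) = -341 + D (g(D) = D - 341 = -341 + D)
K(Z, h) = 110/9 + 558*h (K(Z, h) = 8 - (-558*h - 38/9) = 8 - (-38/9 - 558*h) = 8 + (38/9 + 558*h) = 110/9 + 558*h)
(F(-369) + g(-553))*(137934 + K(-288, 706)) = ((-122 - 369) + (-341 - 553))*(137934 + (110/9 + 558*706)) = (-491 - 894)*(137934 + (110/9 + 393948)) = -1385*(137934 + 3545642/9) = -1385*4787048/9 = -6630061480/9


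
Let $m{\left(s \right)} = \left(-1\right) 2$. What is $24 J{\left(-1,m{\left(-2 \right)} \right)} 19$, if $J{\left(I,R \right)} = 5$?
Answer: $2280$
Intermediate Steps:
$m{\left(s \right)} = -2$
$24 J{\left(-1,m{\left(-2 \right)} \right)} 19 = 24 \cdot 5 \cdot 19 = 120 \cdot 19 = 2280$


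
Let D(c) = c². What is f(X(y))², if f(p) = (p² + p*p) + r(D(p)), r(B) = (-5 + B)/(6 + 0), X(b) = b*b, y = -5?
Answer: 16483600/9 ≈ 1.8315e+6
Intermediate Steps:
X(b) = b²
r(B) = -⅚ + B/6 (r(B) = (-5 + B)/6 = (-5 + B)*(⅙) = -⅚ + B/6)
f(p) = -⅚ + 13*p²/6 (f(p) = (p² + p*p) + (-⅚ + p²/6) = (p² + p²) + (-⅚ + p²/6) = 2*p² + (-⅚ + p²/6) = -⅚ + 13*p²/6)
f(X(y))² = (-⅚ + 13*((-5)²)²/6)² = (-⅚ + (13/6)*25²)² = (-⅚ + (13/6)*625)² = (-⅚ + 8125/6)² = (4060/3)² = 16483600/9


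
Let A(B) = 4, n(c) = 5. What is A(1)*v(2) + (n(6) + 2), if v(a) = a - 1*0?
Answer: 15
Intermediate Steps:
v(a) = a (v(a) = a + 0 = a)
A(1)*v(2) + (n(6) + 2) = 4*2 + (5 + 2) = 8 + 7 = 15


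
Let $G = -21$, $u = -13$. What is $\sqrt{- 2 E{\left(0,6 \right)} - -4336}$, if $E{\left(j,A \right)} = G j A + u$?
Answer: $\sqrt{4362} \approx 66.045$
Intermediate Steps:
$E{\left(j,A \right)} = -13 - 21 A j$ ($E{\left(j,A \right)} = - 21 j A - 13 = - 21 A j - 13 = -13 - 21 A j$)
$\sqrt{- 2 E{\left(0,6 \right)} - -4336} = \sqrt{- 2 \left(-13 - 126 \cdot 0\right) - -4336} = \sqrt{- 2 \left(-13 + 0\right) + 4336} = \sqrt{\left(-2\right) \left(-13\right) + 4336} = \sqrt{26 + 4336} = \sqrt{4362}$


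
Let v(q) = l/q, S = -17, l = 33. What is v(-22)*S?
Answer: 51/2 ≈ 25.500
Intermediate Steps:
v(q) = 33/q
v(-22)*S = (33/(-22))*(-17) = (33*(-1/22))*(-17) = -3/2*(-17) = 51/2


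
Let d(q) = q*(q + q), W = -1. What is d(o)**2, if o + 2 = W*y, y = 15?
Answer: 334084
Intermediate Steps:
o = -17 (o = -2 - 1*15 = -2 - 15 = -17)
d(q) = 2*q**2 (d(q) = q*(2*q) = 2*q**2)
d(o)**2 = (2*(-17)**2)**2 = (2*289)**2 = 578**2 = 334084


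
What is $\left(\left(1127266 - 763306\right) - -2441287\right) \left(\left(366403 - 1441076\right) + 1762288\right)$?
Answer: $1928929915905$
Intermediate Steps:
$\left(\left(1127266 - 763306\right) - -2441287\right) \left(\left(366403 - 1441076\right) + 1762288\right) = \left(363960 + 2441287\right) \left(\left(366403 - 1441076\right) + 1762288\right) = 2805247 \left(-1074673 + 1762288\right) = 2805247 \cdot 687615 = 1928929915905$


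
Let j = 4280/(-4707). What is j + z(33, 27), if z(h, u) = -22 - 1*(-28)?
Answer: 23962/4707 ≈ 5.0907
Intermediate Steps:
z(h, u) = 6 (z(h, u) = -22 + 28 = 6)
j = -4280/4707 (j = 4280*(-1/4707) = -4280/4707 ≈ -0.90928)
j + z(33, 27) = -4280/4707 + 6 = 23962/4707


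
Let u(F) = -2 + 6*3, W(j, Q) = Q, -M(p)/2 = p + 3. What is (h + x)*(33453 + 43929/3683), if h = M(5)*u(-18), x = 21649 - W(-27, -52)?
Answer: 2643124728960/3683 ≈ 7.1766e+8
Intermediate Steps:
M(p) = -6 - 2*p (M(p) = -2*(p + 3) = -2*(3 + p) = -6 - 2*p)
u(F) = 16 (u(F) = -2 + 18 = 16)
x = 21701 (x = 21649 - 1*(-52) = 21649 + 52 = 21701)
h = -256 (h = (-6 - 2*5)*16 = (-6 - 10)*16 = -16*16 = -256)
(h + x)*(33453 + 43929/3683) = (-256 + 21701)*(33453 + 43929/3683) = 21445*(33453 + 43929*(1/3683)) = 21445*(33453 + 43929/3683) = 21445*(123251328/3683) = 2643124728960/3683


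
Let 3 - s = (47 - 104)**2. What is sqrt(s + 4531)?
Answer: sqrt(1285) ≈ 35.847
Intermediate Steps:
s = -3246 (s = 3 - (47 - 104)**2 = 3 - 1*(-57)**2 = 3 - 1*3249 = 3 - 3249 = -3246)
sqrt(s + 4531) = sqrt(-3246 + 4531) = sqrt(1285)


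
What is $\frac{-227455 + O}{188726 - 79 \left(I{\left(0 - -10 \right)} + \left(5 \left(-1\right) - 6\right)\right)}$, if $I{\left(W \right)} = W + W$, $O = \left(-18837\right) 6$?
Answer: $- \frac{340477}{188015} \approx -1.8109$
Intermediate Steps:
$O = -113022$
$I{\left(W \right)} = 2 W$
$\frac{-227455 + O}{188726 - 79 \left(I{\left(0 - -10 \right)} + \left(5 \left(-1\right) - 6\right)\right)} = \frac{-227455 - 113022}{188726 - 79 \left(2 \left(0 - -10\right) + \left(5 \left(-1\right) - 6\right)\right)} = - \frac{340477}{188726 - 79 \left(2 \left(0 + 10\right) - 11\right)} = - \frac{340477}{188726 - 79 \left(2 \cdot 10 - 11\right)} = - \frac{340477}{188726 - 79 \left(20 - 11\right)} = - \frac{340477}{188726 - 711} = - \frac{340477}{188015}$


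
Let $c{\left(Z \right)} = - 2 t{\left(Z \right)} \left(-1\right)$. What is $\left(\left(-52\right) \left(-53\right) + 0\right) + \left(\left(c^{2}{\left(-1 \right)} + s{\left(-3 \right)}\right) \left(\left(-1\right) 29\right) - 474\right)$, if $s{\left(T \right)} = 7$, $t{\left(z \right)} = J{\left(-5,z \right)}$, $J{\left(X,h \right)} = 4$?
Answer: $223$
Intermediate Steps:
$t{\left(z \right)} = 4$
$c{\left(Z \right)} = 8$ ($c{\left(Z \right)} = \left(-2\right) 4 \left(-1\right) = \left(-8\right) \left(-1\right) = 8$)
$\left(\left(-52\right) \left(-53\right) + 0\right) + \left(\left(c^{2}{\left(-1 \right)} + s{\left(-3 \right)}\right) \left(\left(-1\right) 29\right) - 474\right) = \left(\left(-52\right) \left(-53\right) + 0\right) + \left(\left(8^{2} + 7\right) \left(\left(-1\right) 29\right) - 474\right) = \left(2756 + 0\right) + \left(\left(64 + 7\right) \left(-29\right) - 474\right) = 2756 + \left(71 \left(-29\right) - 474\right) = 2756 - 2533 = 223$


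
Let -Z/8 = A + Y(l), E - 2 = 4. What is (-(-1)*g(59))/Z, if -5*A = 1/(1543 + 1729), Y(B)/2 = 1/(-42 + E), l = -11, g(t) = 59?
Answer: 1085895/8189 ≈ 132.60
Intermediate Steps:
E = 6 (E = 2 + 4 = 6)
Y(B) = -1/18 (Y(B) = 2/(-42 + 6) = 2/(-36) = 2*(-1/36) = -1/18)
A = -1/16360 (A = -1/(5*(1543 + 1729)) = -⅕/3272 = -⅕*1/3272 = -1/16360 ≈ -6.1125e-5)
Z = 8189/18405 (Z = -8*(-1/16360 - 1/18) = -8*(-8189/147240) = 8189/18405 ≈ 0.44493)
(-(-1)*g(59))/Z = (-(-1)*59)/(8189/18405) = -1*(-59)*(18405/8189) = 59*(18405/8189) = 1085895/8189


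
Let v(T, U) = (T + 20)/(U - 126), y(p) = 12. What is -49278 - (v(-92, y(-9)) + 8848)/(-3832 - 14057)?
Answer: -16748980574/339891 ≈ -49278.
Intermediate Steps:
v(T, U) = (20 + T)/(-126 + U)
-49278 - (v(-92, y(-9)) + 8848)/(-3832 - 14057) = -49278 - ((20 - 92)/(-126 + 12) + 8848)/(-3832 - 14057) = -49278 - (-72/(-114) + 8848)/(-17889) = -49278 - (-1/114*(-72) + 8848)*(-1)/17889 = -49278 - (12/19 + 8848)*(-1)/17889 = -49278 - 168124*(-1)/(19*17889) = -49278 - 1*(-168124/339891) = -49278 + 168124/339891 = -16748980574/339891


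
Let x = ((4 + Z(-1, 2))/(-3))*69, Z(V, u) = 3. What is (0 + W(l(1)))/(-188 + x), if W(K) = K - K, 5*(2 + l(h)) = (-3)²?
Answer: 0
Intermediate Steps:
l(h) = -⅕ (l(h) = -2 + (⅕)*(-3)² = -2 + (⅕)*9 = -2 + 9/5 = -⅕)
W(K) = 0
x = -161 (x = ((4 + 3)/(-3))*69 = (7*(-⅓))*69 = -7/3*69 = -161)
(0 + W(l(1)))/(-188 + x) = (0 + 0)/(-188 - 161) = 0/(-349) = 0*(-1/349) = 0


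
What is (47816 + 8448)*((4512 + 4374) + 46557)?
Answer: 3119444952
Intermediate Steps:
(47816 + 8448)*((4512 + 4374) + 46557) = 56264*(8886 + 46557) = 56264*55443 = 3119444952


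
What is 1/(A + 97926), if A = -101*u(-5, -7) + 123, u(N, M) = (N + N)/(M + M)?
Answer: 7/685838 ≈ 1.0206e-5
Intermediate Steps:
u(N, M) = N/M (u(N, M) = (2*N)/((2*M)) = (2*N)*(1/(2*M)) = N/M)
A = 356/7 (A = -(-505)/(-7) + 123 = -(-505)*(-1)/7 + 123 = -101*5/7 + 123 = -505/7 + 123 = 356/7 ≈ 50.857)
1/(A + 97926) = 1/(356/7 + 97926) = 1/(685838/7) = 7/685838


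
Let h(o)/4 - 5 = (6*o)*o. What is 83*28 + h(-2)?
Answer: 2440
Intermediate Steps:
h(o) = 20 + 24*o**2 (h(o) = 20 + 4*((6*o)*o) = 20 + 4*(6*o**2) = 20 + 24*o**2)
83*28 + h(-2) = 83*28 + (20 + 24*(-2)**2) = 2324 + (20 + 24*4) = 2324 + (20 + 96) = 2324 + 116 = 2440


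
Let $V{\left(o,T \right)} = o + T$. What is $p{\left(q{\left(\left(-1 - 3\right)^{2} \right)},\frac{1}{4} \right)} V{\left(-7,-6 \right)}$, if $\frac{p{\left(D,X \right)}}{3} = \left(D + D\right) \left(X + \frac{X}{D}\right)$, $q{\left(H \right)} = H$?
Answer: $- \frac{663}{2} \approx -331.5$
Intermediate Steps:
$V{\left(o,T \right)} = T + o$
$p{\left(D,X \right)} = 6 D \left(X + \frac{X}{D}\right)$ ($p{\left(D,X \right)} = 3 \left(D + D\right) \left(X + \frac{X}{D}\right) = 3 \cdot 2 D \left(X + \frac{X}{D}\right) = 6 D \left(X + \frac{X}{D}\right)$)
$p{\left(q{\left(\left(-1 - 3\right)^{2} \right)},\frac{1}{4} \right)} V{\left(-7,-6 \right)} = \frac{6 \left(1 + \left(-1 - 3\right)^{2}\right)}{4} \left(-6 - 7\right) = 6 \cdot \frac{1}{4} \left(1 + \left(-4\right)^{2}\right) \left(-13\right) = 6 \cdot \frac{1}{4} \left(1 + 16\right) \left(-13\right) = 6 \cdot \frac{1}{4} \cdot 17 \left(-13\right) = \frac{51}{2} \left(-13\right) = - \frac{663}{2}$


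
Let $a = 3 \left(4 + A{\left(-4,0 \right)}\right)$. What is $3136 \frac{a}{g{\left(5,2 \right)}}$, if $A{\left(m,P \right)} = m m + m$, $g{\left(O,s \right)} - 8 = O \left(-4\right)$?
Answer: $-12544$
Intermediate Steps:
$g{\left(O,s \right)} = 8 - 4 O$ ($g{\left(O,s \right)} = 8 + O \left(-4\right) = 8 - 4 O$)
$A{\left(m,P \right)} = m + m^{2}$ ($A{\left(m,P \right)} = m^{2} + m = m + m^{2}$)
$a = 48$ ($a = 3 \left(4 - 4 \left(1 - 4\right)\right) = 3 \left(4 - -12\right) = 3 \left(4 + 12\right) = 3 \cdot 16 = 48$)
$3136 \frac{a}{g{\left(5,2 \right)}} = 3136 \frac{48}{8 - 20} = 3136 \frac{48}{-12} = 3136 \cdot 48 \left(- \frac{1}{12}\right) = 3136 \left(-4\right) = -12544$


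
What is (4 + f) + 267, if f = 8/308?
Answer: 20869/77 ≈ 271.03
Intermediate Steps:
f = 2/77 (f = 8*(1/308) = 2/77 ≈ 0.025974)
(4 + f) + 267 = (4 + 2/77) + 267 = 310/77 + 267 = 20869/77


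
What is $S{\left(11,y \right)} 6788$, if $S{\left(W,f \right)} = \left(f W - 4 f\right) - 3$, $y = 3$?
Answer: $122184$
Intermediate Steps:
$S{\left(W,f \right)} = -3 - 4 f + W f$ ($S{\left(W,f \right)} = \left(W f - 4 f\right) - 3 = \left(- 4 f + W f\right) - 3 = -3 - 4 f + W f$)
$S{\left(11,y \right)} 6788 = \left(-3 - 12 + 11 \cdot 3\right) 6788 = \left(-3 - 12 + 33\right) 6788 = 18 \cdot 6788 = 122184$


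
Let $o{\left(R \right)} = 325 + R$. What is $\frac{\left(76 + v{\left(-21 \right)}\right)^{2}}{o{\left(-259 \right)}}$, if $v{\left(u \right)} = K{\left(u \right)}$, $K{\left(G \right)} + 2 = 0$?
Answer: $\frac{2738}{33} \approx 82.97$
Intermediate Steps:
$K{\left(G \right)} = -2$ ($K{\left(G \right)} = -2 + 0 = -2$)
$v{\left(u \right)} = -2$
$\frac{\left(76 + v{\left(-21 \right)}\right)^{2}}{o{\left(-259 \right)}} = \frac{\left(76 - 2\right)^{2}}{325 - 259} = \frac{74^{2}}{66} = 5476 \cdot \frac{1}{66} = \frac{2738}{33}$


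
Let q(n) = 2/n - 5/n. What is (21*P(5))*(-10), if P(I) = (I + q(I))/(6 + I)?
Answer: -84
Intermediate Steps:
q(n) = -3/n
P(I) = (I - 3/I)/(6 + I)
(21*P(5))*(-10) = (21*((-3 + 5**2)/(5*(6 + 5))))*(-10) = (21*((1/5)*(-3 + 25)/11))*(-10) = (21*((1/5)*(1/11)*22))*(-10) = (21*(2/5))*(-10) = (42/5)*(-10) = -84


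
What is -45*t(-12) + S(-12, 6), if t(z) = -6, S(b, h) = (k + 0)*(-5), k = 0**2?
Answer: 270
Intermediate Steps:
k = 0
S(b, h) = 0 (S(b, h) = (0 + 0)*(-5) = 0*(-5) = 0)
-45*t(-12) + S(-12, 6) = -45*(-6) + 0 = 270 + 0 = 270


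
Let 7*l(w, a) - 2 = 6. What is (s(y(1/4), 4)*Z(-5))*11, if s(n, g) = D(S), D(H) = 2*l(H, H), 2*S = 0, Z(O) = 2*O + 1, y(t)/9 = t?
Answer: -1584/7 ≈ -226.29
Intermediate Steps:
y(t) = 9*t
l(w, a) = 8/7 (l(w, a) = 2/7 + (⅐)*6 = 2/7 + 6/7 = 8/7)
Z(O) = 1 + 2*O
S = 0 (S = (½)*0 = 0)
D(H) = 16/7 (D(H) = 2*(8/7) = 16/7)
s(n, g) = 16/7
(s(y(1/4), 4)*Z(-5))*11 = (16*(1 + 2*(-5))/7)*11 = (16*(1 - 10)/7)*11 = ((16/7)*(-9))*11 = -144/7*11 = -1584/7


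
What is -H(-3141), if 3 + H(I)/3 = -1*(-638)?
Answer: -1905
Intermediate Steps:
H(I) = 1905 (H(I) = -9 + 3*(-1*(-638)) = -9 + 3*638 = -9 + 1914 = 1905)
-H(-3141) = -1*1905 = -1905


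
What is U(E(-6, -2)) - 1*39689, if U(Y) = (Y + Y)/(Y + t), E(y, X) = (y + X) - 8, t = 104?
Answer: -436583/11 ≈ -39689.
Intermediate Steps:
E(y, X) = -8 + X + y (E(y, X) = (X + y) - 8 = -8 + X + y)
U(Y) = 2*Y/(104 + Y) (U(Y) = (Y + Y)/(Y + 104) = (2*Y)/(104 + Y) = 2*Y/(104 + Y))
U(E(-6, -2)) - 1*39689 = 2*(-8 - 2 - 6)/(104 + (-8 - 2 - 6)) - 1*39689 = 2*(-16)/(104 - 16) - 39689 = 2*(-16)/88 - 39689 = 2*(-16)*(1/88) - 39689 = -4/11 - 39689 = -436583/11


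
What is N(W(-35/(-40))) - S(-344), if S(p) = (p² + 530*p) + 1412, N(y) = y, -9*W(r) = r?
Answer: 4505177/72 ≈ 62572.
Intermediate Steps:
W(r) = -r/9
S(p) = 1412 + p² + 530*p
N(W(-35/(-40))) - S(-344) = -(-35)/(9*(-40)) - (1412 + (-344)² + 530*(-344)) = -(-35)*(-1)/(9*40) - (1412 + 118336 - 182320) = -⅑*7/8 - 1*(-62572) = -7/72 + 62572 = 4505177/72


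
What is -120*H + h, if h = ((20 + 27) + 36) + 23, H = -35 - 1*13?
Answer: 5866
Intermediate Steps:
H = -48 (H = -35 - 13 = -48)
h = 106 (h = (47 + 36) + 23 = 83 + 23 = 106)
-120*H + h = -120*(-48) + 106 = 5760 + 106 = 5866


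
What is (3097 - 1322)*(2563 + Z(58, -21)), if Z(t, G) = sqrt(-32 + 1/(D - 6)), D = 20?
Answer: 4549325 + 1775*I*sqrt(6258)/14 ≈ 4.5493e+6 + 10030.0*I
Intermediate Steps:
Z(t, G) = I*sqrt(6258)/14 (Z(t, G) = sqrt(-32 + 1/(20 - 6)) = sqrt(-32 + 1/14) = sqrt(-447/14) = I*sqrt(6258)/14)
(3097 - 1322)*(2563 + Z(58, -21)) = (3097 - 1322)*(2563 + I*sqrt(6258)/14) = 1775*(2563 + I*sqrt(6258)/14) = 4549325 + 1775*I*sqrt(6258)/14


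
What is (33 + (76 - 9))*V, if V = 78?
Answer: 7800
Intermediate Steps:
(33 + (76 - 9))*V = (33 + (76 - 9))*78 = (33 + 67)*78 = 100*78 = 7800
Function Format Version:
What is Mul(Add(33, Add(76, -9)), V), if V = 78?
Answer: 7800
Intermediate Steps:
Mul(Add(33, Add(76, -9)), V) = Mul(Add(33, Add(76, -9)), 78) = Mul(Add(33, 67), 78) = Mul(100, 78) = 7800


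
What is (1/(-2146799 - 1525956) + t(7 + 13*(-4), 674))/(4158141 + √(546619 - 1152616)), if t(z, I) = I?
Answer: 1143690615322281/7055826420603148210 - 825145623*I*√67333/7055826420603148210 ≈ 0.00016209 - 3.0346e-8*I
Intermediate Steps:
(1/(-2146799 - 1525956) + t(7 + 13*(-4), 674))/(4158141 + √(546619 - 1152616)) = (1/(-2146799 - 1525956) + 674)/(4158141 + √(546619 - 1152616)) = (1/(-3672755) + 674)/(4158141 + √(-605997)) = (-1/3672755 + 674)/(4158141 + 3*I*√67333) = 2475436869/(3672755*(4158141 + 3*I*√67333))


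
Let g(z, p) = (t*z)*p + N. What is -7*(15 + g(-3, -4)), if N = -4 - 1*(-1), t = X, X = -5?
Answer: 336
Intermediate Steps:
t = -5
N = -3 (N = -4 + 1 = -3)
g(z, p) = -3 - 5*p*z (g(z, p) = (-5*z)*p - 3 = -5*p*z - 3 = -3 - 5*p*z)
-7*(15 + g(-3, -4)) = -7*(15 + (-3 - 5*(-4)*(-3))) = -7*(15 + (-3 - 60)) = -7*(15 - 63) = -7*(-48) = 336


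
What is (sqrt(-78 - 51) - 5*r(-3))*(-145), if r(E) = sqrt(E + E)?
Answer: 145*I*(-sqrt(129) + 5*sqrt(6)) ≈ 129.0*I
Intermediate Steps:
r(E) = sqrt(2)*sqrt(E) (r(E) = sqrt(2*E) = sqrt(2)*sqrt(E))
(sqrt(-78 - 51) - 5*r(-3))*(-145) = (sqrt(-78 - 51) - 5*sqrt(2)*sqrt(-3))*(-145) = (sqrt(-129) - 5*sqrt(2)*I*sqrt(3))*(-145) = (I*sqrt(129) - 5*I*sqrt(6))*(-145) = -145*I*sqrt(129) + 725*I*sqrt(6)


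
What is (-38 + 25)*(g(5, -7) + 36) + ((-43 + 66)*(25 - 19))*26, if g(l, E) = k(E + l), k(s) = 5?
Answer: 3055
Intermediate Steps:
g(l, E) = 5
(-38 + 25)*(g(5, -7) + 36) + ((-43 + 66)*(25 - 19))*26 = (-38 + 25)*(5 + 36) + ((-43 + 66)*(25 - 19))*26 = -13*41 + (23*6)*26 = -533 + 138*26 = -533 + 3588 = 3055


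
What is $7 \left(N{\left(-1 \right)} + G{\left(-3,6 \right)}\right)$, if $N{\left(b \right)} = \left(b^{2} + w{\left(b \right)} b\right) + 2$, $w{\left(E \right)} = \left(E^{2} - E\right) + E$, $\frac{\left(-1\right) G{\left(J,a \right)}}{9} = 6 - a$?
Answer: $14$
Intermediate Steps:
$G{\left(J,a \right)} = -54 + 9 a$ ($G{\left(J,a \right)} = - 9 \left(6 - a\right) = -54 + 9 a$)
$w{\left(E \right)} = E^{2}$
$N{\left(b \right)} = 2 + b^{2} + b^{3}$ ($N{\left(b \right)} = \left(b^{2} + b^{2} b\right) + 2 = \left(b^{2} + b^{3}\right) + 2 = 2 + b^{2} + b^{3}$)
$7 \left(N{\left(-1 \right)} + G{\left(-3,6 \right)}\right) = 7 \left(\left(2 + \left(-1\right)^{2} + \left(-1\right)^{3}\right) + \left(-54 + 9 \cdot 6\right)\right) = 7 \left(\left(2 + 1 - 1\right) + \left(-54 + 54\right)\right) = 7 \left(2 + 0\right) = 7 \cdot 2 = 14$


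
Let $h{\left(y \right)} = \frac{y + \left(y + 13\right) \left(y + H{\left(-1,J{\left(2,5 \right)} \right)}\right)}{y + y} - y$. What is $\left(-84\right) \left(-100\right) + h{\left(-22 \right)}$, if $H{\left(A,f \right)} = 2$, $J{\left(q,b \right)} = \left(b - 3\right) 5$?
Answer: $\frac{185205}{22} \approx 8418.4$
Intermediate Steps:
$J{\left(q,b \right)} = -15 + 5 b$ ($J{\left(q,b \right)} = \left(-3 + b\right) 5 = -15 + 5 b$)
$h{\left(y \right)} = - y + \frac{y + \left(2 + y\right) \left(13 + y\right)}{2 y}$ ($h{\left(y \right)} = \frac{y + \left(y + 13\right) \left(y + 2\right)}{y + y} - y = \frac{y + \left(13 + y\right) \left(2 + y\right)}{2 y} - y = \left(y + \left(2 + y\right) \left(13 + y\right)\right) \frac{1}{2 y} - y = \frac{y + \left(2 + y\right) \left(13 + y\right)}{2 y} - y = - y + \frac{y + \left(2 + y\right) \left(13 + y\right)}{2 y}$)
$\left(-84\right) \left(-100\right) + h{\left(-22 \right)} = \left(-84\right) \left(-100\right) + \left(8 + \frac{13}{-22} - -11\right) = 8400 + \left(8 + 13 \left(- \frac{1}{22}\right) + 11\right) = 8400 + \left(8 - \frac{13}{22} + 11\right) = 8400 + \frac{405}{22} = \frac{185205}{22}$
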